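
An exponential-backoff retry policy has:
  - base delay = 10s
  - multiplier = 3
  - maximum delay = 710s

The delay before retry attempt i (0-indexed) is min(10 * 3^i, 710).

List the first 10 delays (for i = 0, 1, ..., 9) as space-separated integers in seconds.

Computing each delay:
  i=0: min(10*3^0, 710) = 10
  i=1: min(10*3^1, 710) = 30
  i=2: min(10*3^2, 710) = 90
  i=3: min(10*3^3, 710) = 270
  i=4: min(10*3^4, 710) = 710
  i=5: min(10*3^5, 710) = 710
  i=6: min(10*3^6, 710) = 710
  i=7: min(10*3^7, 710) = 710
  i=8: min(10*3^8, 710) = 710
  i=9: min(10*3^9, 710) = 710

Answer: 10 30 90 270 710 710 710 710 710 710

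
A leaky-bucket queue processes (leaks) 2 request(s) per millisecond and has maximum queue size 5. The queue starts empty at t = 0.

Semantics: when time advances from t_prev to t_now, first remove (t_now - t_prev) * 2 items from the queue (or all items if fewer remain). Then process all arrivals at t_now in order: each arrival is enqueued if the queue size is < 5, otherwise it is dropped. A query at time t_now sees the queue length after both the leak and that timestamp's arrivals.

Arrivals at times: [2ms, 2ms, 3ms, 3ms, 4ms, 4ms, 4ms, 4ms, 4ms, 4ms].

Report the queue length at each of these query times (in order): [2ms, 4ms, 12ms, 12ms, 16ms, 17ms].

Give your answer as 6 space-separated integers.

Queue lengths at query times:
  query t=2ms: backlog = 2
  query t=4ms: backlog = 5
  query t=12ms: backlog = 0
  query t=12ms: backlog = 0
  query t=16ms: backlog = 0
  query t=17ms: backlog = 0

Answer: 2 5 0 0 0 0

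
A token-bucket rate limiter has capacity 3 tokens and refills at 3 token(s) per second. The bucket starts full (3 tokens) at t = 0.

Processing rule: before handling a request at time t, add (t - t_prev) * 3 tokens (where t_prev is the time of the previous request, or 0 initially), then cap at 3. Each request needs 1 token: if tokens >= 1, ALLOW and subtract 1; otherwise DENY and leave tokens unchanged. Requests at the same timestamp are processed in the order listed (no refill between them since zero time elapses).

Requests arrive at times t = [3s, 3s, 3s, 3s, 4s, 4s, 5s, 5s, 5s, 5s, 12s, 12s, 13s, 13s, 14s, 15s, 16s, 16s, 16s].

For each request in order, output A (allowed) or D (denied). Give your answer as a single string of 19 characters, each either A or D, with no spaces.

Simulating step by step:
  req#1 t=3s: ALLOW
  req#2 t=3s: ALLOW
  req#3 t=3s: ALLOW
  req#4 t=3s: DENY
  req#5 t=4s: ALLOW
  req#6 t=4s: ALLOW
  req#7 t=5s: ALLOW
  req#8 t=5s: ALLOW
  req#9 t=5s: ALLOW
  req#10 t=5s: DENY
  req#11 t=12s: ALLOW
  req#12 t=12s: ALLOW
  req#13 t=13s: ALLOW
  req#14 t=13s: ALLOW
  req#15 t=14s: ALLOW
  req#16 t=15s: ALLOW
  req#17 t=16s: ALLOW
  req#18 t=16s: ALLOW
  req#19 t=16s: ALLOW

Answer: AAADAAAAADAAAAAAAAA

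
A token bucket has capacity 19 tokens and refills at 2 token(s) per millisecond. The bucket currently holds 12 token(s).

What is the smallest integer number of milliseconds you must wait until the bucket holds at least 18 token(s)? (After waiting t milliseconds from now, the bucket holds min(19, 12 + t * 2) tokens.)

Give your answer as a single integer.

Answer: 3

Derivation:
Need 12 + t * 2 >= 18, so t >= 6/2.
Smallest integer t = ceil(6/2) = 3.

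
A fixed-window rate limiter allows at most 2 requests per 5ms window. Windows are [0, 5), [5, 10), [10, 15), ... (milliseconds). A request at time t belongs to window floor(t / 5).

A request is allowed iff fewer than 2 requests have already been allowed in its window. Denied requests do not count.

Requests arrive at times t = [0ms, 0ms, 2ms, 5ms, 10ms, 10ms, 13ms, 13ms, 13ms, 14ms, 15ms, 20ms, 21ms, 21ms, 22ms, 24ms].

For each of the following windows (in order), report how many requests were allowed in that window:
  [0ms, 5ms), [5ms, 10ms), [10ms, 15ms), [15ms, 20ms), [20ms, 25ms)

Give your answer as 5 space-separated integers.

Processing requests:
  req#1 t=0ms (window 0): ALLOW
  req#2 t=0ms (window 0): ALLOW
  req#3 t=2ms (window 0): DENY
  req#4 t=5ms (window 1): ALLOW
  req#5 t=10ms (window 2): ALLOW
  req#6 t=10ms (window 2): ALLOW
  req#7 t=13ms (window 2): DENY
  req#8 t=13ms (window 2): DENY
  req#9 t=13ms (window 2): DENY
  req#10 t=14ms (window 2): DENY
  req#11 t=15ms (window 3): ALLOW
  req#12 t=20ms (window 4): ALLOW
  req#13 t=21ms (window 4): ALLOW
  req#14 t=21ms (window 4): DENY
  req#15 t=22ms (window 4): DENY
  req#16 t=24ms (window 4): DENY

Allowed counts by window: 2 1 2 1 2

Answer: 2 1 2 1 2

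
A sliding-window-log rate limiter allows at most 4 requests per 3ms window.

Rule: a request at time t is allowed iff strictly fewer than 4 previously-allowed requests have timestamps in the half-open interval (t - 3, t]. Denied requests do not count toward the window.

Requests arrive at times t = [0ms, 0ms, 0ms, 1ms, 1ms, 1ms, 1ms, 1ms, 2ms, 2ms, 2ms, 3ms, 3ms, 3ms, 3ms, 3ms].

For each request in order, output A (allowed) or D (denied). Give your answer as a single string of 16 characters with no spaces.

Answer: AAAADDDDDDDAAADD

Derivation:
Tracking allowed requests in the window:
  req#1 t=0ms: ALLOW
  req#2 t=0ms: ALLOW
  req#3 t=0ms: ALLOW
  req#4 t=1ms: ALLOW
  req#5 t=1ms: DENY
  req#6 t=1ms: DENY
  req#7 t=1ms: DENY
  req#8 t=1ms: DENY
  req#9 t=2ms: DENY
  req#10 t=2ms: DENY
  req#11 t=2ms: DENY
  req#12 t=3ms: ALLOW
  req#13 t=3ms: ALLOW
  req#14 t=3ms: ALLOW
  req#15 t=3ms: DENY
  req#16 t=3ms: DENY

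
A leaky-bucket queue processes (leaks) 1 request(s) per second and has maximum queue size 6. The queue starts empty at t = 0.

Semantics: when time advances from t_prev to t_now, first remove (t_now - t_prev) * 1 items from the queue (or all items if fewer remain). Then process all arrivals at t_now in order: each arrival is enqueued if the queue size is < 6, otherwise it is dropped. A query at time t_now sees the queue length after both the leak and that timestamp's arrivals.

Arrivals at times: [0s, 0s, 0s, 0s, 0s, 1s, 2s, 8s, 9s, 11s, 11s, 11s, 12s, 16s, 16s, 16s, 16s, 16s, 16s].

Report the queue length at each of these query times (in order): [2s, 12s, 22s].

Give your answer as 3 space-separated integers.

Answer: 5 3 0

Derivation:
Queue lengths at query times:
  query t=2s: backlog = 5
  query t=12s: backlog = 3
  query t=22s: backlog = 0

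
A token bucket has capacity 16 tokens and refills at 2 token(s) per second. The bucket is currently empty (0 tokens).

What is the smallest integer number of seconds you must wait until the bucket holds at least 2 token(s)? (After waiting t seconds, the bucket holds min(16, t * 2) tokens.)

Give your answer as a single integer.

Answer: 1

Derivation:
Need t * 2 >= 2, so t >= 2/2.
Smallest integer t = ceil(2/2) = 1.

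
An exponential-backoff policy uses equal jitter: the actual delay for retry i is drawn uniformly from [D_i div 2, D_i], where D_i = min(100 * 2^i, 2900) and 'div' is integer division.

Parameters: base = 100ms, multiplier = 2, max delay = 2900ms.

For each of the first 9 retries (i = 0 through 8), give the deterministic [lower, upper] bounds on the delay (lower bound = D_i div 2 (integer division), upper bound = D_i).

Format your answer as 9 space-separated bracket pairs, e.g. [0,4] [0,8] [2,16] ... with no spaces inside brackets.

Answer: [50,100] [100,200] [200,400] [400,800] [800,1600] [1450,2900] [1450,2900] [1450,2900] [1450,2900]

Derivation:
Computing bounds per retry:
  i=0: D_i=min(100*2^0,2900)=100, bounds=[50,100]
  i=1: D_i=min(100*2^1,2900)=200, bounds=[100,200]
  i=2: D_i=min(100*2^2,2900)=400, bounds=[200,400]
  i=3: D_i=min(100*2^3,2900)=800, bounds=[400,800]
  i=4: D_i=min(100*2^4,2900)=1600, bounds=[800,1600]
  i=5: D_i=min(100*2^5,2900)=2900, bounds=[1450,2900]
  i=6: D_i=min(100*2^6,2900)=2900, bounds=[1450,2900]
  i=7: D_i=min(100*2^7,2900)=2900, bounds=[1450,2900]
  i=8: D_i=min(100*2^8,2900)=2900, bounds=[1450,2900]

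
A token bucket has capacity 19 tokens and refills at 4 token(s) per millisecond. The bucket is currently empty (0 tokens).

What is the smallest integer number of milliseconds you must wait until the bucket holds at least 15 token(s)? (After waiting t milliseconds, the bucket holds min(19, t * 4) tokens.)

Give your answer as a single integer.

Answer: 4

Derivation:
Need t * 4 >= 15, so t >= 15/4.
Smallest integer t = ceil(15/4) = 4.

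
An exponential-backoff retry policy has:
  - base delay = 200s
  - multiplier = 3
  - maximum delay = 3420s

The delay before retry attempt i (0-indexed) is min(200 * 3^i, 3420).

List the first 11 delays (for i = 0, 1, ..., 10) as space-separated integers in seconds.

Computing each delay:
  i=0: min(200*3^0, 3420) = 200
  i=1: min(200*3^1, 3420) = 600
  i=2: min(200*3^2, 3420) = 1800
  i=3: min(200*3^3, 3420) = 3420
  i=4: min(200*3^4, 3420) = 3420
  i=5: min(200*3^5, 3420) = 3420
  i=6: min(200*3^6, 3420) = 3420
  i=7: min(200*3^7, 3420) = 3420
  i=8: min(200*3^8, 3420) = 3420
  i=9: min(200*3^9, 3420) = 3420
  i=10: min(200*3^10, 3420) = 3420

Answer: 200 600 1800 3420 3420 3420 3420 3420 3420 3420 3420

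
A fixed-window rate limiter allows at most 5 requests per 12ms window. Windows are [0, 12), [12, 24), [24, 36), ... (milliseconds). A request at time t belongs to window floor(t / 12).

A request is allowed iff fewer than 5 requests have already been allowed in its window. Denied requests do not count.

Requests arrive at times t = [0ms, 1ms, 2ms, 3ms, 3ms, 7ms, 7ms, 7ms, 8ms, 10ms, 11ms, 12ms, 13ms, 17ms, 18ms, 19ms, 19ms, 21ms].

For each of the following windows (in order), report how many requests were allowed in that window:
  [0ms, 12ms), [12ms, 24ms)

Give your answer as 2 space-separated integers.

Answer: 5 5

Derivation:
Processing requests:
  req#1 t=0ms (window 0): ALLOW
  req#2 t=1ms (window 0): ALLOW
  req#3 t=2ms (window 0): ALLOW
  req#4 t=3ms (window 0): ALLOW
  req#5 t=3ms (window 0): ALLOW
  req#6 t=7ms (window 0): DENY
  req#7 t=7ms (window 0): DENY
  req#8 t=7ms (window 0): DENY
  req#9 t=8ms (window 0): DENY
  req#10 t=10ms (window 0): DENY
  req#11 t=11ms (window 0): DENY
  req#12 t=12ms (window 1): ALLOW
  req#13 t=13ms (window 1): ALLOW
  req#14 t=17ms (window 1): ALLOW
  req#15 t=18ms (window 1): ALLOW
  req#16 t=19ms (window 1): ALLOW
  req#17 t=19ms (window 1): DENY
  req#18 t=21ms (window 1): DENY

Allowed counts by window: 5 5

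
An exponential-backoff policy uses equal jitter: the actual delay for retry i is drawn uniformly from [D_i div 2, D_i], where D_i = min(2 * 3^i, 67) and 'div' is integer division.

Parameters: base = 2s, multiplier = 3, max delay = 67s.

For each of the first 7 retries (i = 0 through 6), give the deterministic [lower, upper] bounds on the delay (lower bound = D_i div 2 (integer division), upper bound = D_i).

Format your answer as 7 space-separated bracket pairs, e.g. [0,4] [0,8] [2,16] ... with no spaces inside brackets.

Answer: [1,2] [3,6] [9,18] [27,54] [33,67] [33,67] [33,67]

Derivation:
Computing bounds per retry:
  i=0: D_i=min(2*3^0,67)=2, bounds=[1,2]
  i=1: D_i=min(2*3^1,67)=6, bounds=[3,6]
  i=2: D_i=min(2*3^2,67)=18, bounds=[9,18]
  i=3: D_i=min(2*3^3,67)=54, bounds=[27,54]
  i=4: D_i=min(2*3^4,67)=67, bounds=[33,67]
  i=5: D_i=min(2*3^5,67)=67, bounds=[33,67]
  i=6: D_i=min(2*3^6,67)=67, bounds=[33,67]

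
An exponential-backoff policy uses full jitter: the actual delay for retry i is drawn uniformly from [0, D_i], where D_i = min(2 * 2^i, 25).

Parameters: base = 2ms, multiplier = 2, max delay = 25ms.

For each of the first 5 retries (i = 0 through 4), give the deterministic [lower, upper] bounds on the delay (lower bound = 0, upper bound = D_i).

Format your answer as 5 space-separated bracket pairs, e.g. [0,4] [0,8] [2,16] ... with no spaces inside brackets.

Computing bounds per retry:
  i=0: D_i=min(2*2^0,25)=2, bounds=[0,2]
  i=1: D_i=min(2*2^1,25)=4, bounds=[0,4]
  i=2: D_i=min(2*2^2,25)=8, bounds=[0,8]
  i=3: D_i=min(2*2^3,25)=16, bounds=[0,16]
  i=4: D_i=min(2*2^4,25)=25, bounds=[0,25]

Answer: [0,2] [0,4] [0,8] [0,16] [0,25]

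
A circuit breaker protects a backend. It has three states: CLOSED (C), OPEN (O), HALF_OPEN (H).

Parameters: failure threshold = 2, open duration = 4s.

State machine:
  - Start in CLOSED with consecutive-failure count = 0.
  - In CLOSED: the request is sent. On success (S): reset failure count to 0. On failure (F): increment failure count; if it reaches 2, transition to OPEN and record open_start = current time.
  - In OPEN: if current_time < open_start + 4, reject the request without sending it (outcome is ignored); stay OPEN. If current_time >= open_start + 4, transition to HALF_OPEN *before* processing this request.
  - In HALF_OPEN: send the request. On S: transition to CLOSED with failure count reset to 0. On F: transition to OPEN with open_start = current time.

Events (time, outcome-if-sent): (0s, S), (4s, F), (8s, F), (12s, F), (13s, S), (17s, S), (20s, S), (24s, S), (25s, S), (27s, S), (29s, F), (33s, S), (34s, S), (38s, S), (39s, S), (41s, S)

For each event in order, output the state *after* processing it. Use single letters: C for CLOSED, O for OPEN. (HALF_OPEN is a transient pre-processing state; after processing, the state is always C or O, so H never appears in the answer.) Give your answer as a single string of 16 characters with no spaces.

Answer: CCOOOCCCCCCCCCCC

Derivation:
State after each event:
  event#1 t=0s outcome=S: state=CLOSED
  event#2 t=4s outcome=F: state=CLOSED
  event#3 t=8s outcome=F: state=OPEN
  event#4 t=12s outcome=F: state=OPEN
  event#5 t=13s outcome=S: state=OPEN
  event#6 t=17s outcome=S: state=CLOSED
  event#7 t=20s outcome=S: state=CLOSED
  event#8 t=24s outcome=S: state=CLOSED
  event#9 t=25s outcome=S: state=CLOSED
  event#10 t=27s outcome=S: state=CLOSED
  event#11 t=29s outcome=F: state=CLOSED
  event#12 t=33s outcome=S: state=CLOSED
  event#13 t=34s outcome=S: state=CLOSED
  event#14 t=38s outcome=S: state=CLOSED
  event#15 t=39s outcome=S: state=CLOSED
  event#16 t=41s outcome=S: state=CLOSED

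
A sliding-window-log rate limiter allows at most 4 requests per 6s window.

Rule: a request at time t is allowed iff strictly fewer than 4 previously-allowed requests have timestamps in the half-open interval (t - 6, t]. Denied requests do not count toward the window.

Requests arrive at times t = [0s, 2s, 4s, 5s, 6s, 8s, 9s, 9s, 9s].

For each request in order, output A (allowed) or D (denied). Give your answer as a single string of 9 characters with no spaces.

Answer: AAAAAADDD

Derivation:
Tracking allowed requests in the window:
  req#1 t=0s: ALLOW
  req#2 t=2s: ALLOW
  req#3 t=4s: ALLOW
  req#4 t=5s: ALLOW
  req#5 t=6s: ALLOW
  req#6 t=8s: ALLOW
  req#7 t=9s: DENY
  req#8 t=9s: DENY
  req#9 t=9s: DENY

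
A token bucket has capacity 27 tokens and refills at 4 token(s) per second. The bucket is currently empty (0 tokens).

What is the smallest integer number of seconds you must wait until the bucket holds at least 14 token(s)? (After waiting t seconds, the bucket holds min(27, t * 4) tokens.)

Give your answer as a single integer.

Answer: 4

Derivation:
Need t * 4 >= 14, so t >= 14/4.
Smallest integer t = ceil(14/4) = 4.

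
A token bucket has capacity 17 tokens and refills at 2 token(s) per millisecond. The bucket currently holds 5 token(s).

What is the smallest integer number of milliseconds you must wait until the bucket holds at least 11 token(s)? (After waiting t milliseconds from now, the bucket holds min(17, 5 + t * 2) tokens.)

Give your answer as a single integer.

Answer: 3

Derivation:
Need 5 + t * 2 >= 11, so t >= 6/2.
Smallest integer t = ceil(6/2) = 3.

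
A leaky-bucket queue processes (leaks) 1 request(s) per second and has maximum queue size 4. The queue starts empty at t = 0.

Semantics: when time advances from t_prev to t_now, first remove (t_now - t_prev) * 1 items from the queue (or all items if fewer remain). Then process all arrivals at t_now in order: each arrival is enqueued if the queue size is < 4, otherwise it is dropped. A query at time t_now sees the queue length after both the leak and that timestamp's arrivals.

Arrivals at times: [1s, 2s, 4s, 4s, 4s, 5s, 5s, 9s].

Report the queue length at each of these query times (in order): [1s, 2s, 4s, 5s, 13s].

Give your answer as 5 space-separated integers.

Answer: 1 1 3 4 0

Derivation:
Queue lengths at query times:
  query t=1s: backlog = 1
  query t=2s: backlog = 1
  query t=4s: backlog = 3
  query t=5s: backlog = 4
  query t=13s: backlog = 0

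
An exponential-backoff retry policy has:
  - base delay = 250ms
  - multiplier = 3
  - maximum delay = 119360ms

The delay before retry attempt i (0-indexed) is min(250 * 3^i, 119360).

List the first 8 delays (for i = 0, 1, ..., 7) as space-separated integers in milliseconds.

Answer: 250 750 2250 6750 20250 60750 119360 119360

Derivation:
Computing each delay:
  i=0: min(250*3^0, 119360) = 250
  i=1: min(250*3^1, 119360) = 750
  i=2: min(250*3^2, 119360) = 2250
  i=3: min(250*3^3, 119360) = 6750
  i=4: min(250*3^4, 119360) = 20250
  i=5: min(250*3^5, 119360) = 60750
  i=6: min(250*3^6, 119360) = 119360
  i=7: min(250*3^7, 119360) = 119360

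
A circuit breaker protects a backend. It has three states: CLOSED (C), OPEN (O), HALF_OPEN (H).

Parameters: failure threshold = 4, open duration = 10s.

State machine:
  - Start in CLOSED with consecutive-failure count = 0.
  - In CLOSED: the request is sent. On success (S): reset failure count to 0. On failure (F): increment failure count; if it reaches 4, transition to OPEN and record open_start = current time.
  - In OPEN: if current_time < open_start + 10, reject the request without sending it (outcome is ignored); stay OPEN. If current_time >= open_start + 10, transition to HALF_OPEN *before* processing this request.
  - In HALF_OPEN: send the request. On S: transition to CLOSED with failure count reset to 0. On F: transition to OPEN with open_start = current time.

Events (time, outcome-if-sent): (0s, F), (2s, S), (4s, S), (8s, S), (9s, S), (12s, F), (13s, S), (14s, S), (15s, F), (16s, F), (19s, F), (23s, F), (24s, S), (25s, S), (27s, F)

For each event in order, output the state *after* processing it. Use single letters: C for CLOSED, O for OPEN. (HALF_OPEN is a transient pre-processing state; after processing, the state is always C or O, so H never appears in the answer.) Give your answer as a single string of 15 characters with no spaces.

Answer: CCCCCCCCCCCOOOO

Derivation:
State after each event:
  event#1 t=0s outcome=F: state=CLOSED
  event#2 t=2s outcome=S: state=CLOSED
  event#3 t=4s outcome=S: state=CLOSED
  event#4 t=8s outcome=S: state=CLOSED
  event#5 t=9s outcome=S: state=CLOSED
  event#6 t=12s outcome=F: state=CLOSED
  event#7 t=13s outcome=S: state=CLOSED
  event#8 t=14s outcome=S: state=CLOSED
  event#9 t=15s outcome=F: state=CLOSED
  event#10 t=16s outcome=F: state=CLOSED
  event#11 t=19s outcome=F: state=CLOSED
  event#12 t=23s outcome=F: state=OPEN
  event#13 t=24s outcome=S: state=OPEN
  event#14 t=25s outcome=S: state=OPEN
  event#15 t=27s outcome=F: state=OPEN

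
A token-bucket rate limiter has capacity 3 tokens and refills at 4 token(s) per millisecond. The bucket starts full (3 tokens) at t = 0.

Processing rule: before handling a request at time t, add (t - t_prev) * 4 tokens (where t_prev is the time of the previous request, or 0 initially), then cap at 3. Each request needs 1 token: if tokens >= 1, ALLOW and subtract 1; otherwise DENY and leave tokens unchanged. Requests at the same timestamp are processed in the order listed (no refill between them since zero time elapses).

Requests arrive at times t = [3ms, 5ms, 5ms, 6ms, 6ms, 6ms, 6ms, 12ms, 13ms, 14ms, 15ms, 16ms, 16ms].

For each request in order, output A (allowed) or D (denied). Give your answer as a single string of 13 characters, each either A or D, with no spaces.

Answer: AAAAAADAAAAAA

Derivation:
Simulating step by step:
  req#1 t=3ms: ALLOW
  req#2 t=5ms: ALLOW
  req#3 t=5ms: ALLOW
  req#4 t=6ms: ALLOW
  req#5 t=6ms: ALLOW
  req#6 t=6ms: ALLOW
  req#7 t=6ms: DENY
  req#8 t=12ms: ALLOW
  req#9 t=13ms: ALLOW
  req#10 t=14ms: ALLOW
  req#11 t=15ms: ALLOW
  req#12 t=16ms: ALLOW
  req#13 t=16ms: ALLOW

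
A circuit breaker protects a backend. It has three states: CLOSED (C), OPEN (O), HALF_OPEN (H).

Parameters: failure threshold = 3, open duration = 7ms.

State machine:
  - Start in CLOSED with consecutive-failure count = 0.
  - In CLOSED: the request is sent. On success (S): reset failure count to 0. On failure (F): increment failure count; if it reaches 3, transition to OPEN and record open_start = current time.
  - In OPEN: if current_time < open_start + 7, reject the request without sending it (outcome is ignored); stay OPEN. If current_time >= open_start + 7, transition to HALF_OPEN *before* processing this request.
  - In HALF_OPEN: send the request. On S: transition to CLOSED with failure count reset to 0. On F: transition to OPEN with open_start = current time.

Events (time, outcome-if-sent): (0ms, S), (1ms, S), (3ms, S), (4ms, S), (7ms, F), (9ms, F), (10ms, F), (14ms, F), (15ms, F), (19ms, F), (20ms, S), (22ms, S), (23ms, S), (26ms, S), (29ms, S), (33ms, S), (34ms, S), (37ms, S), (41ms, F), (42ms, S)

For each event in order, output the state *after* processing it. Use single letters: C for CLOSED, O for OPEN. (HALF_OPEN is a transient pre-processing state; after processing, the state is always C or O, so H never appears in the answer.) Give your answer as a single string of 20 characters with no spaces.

Answer: CCCCCCOOOOOOOCCCCCCC

Derivation:
State after each event:
  event#1 t=0ms outcome=S: state=CLOSED
  event#2 t=1ms outcome=S: state=CLOSED
  event#3 t=3ms outcome=S: state=CLOSED
  event#4 t=4ms outcome=S: state=CLOSED
  event#5 t=7ms outcome=F: state=CLOSED
  event#6 t=9ms outcome=F: state=CLOSED
  event#7 t=10ms outcome=F: state=OPEN
  event#8 t=14ms outcome=F: state=OPEN
  event#9 t=15ms outcome=F: state=OPEN
  event#10 t=19ms outcome=F: state=OPEN
  event#11 t=20ms outcome=S: state=OPEN
  event#12 t=22ms outcome=S: state=OPEN
  event#13 t=23ms outcome=S: state=OPEN
  event#14 t=26ms outcome=S: state=CLOSED
  event#15 t=29ms outcome=S: state=CLOSED
  event#16 t=33ms outcome=S: state=CLOSED
  event#17 t=34ms outcome=S: state=CLOSED
  event#18 t=37ms outcome=S: state=CLOSED
  event#19 t=41ms outcome=F: state=CLOSED
  event#20 t=42ms outcome=S: state=CLOSED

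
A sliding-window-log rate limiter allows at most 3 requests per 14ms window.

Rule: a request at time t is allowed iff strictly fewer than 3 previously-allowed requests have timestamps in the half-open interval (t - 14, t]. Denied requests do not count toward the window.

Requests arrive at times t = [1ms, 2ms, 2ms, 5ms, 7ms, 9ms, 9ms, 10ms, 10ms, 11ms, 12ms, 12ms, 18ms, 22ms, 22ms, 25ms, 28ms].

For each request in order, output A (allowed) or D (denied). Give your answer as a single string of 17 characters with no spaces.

Tracking allowed requests in the window:
  req#1 t=1ms: ALLOW
  req#2 t=2ms: ALLOW
  req#3 t=2ms: ALLOW
  req#4 t=5ms: DENY
  req#5 t=7ms: DENY
  req#6 t=9ms: DENY
  req#7 t=9ms: DENY
  req#8 t=10ms: DENY
  req#9 t=10ms: DENY
  req#10 t=11ms: DENY
  req#11 t=12ms: DENY
  req#12 t=12ms: DENY
  req#13 t=18ms: ALLOW
  req#14 t=22ms: ALLOW
  req#15 t=22ms: ALLOW
  req#16 t=25ms: DENY
  req#17 t=28ms: DENY

Answer: AAADDDDDDDDDAAADD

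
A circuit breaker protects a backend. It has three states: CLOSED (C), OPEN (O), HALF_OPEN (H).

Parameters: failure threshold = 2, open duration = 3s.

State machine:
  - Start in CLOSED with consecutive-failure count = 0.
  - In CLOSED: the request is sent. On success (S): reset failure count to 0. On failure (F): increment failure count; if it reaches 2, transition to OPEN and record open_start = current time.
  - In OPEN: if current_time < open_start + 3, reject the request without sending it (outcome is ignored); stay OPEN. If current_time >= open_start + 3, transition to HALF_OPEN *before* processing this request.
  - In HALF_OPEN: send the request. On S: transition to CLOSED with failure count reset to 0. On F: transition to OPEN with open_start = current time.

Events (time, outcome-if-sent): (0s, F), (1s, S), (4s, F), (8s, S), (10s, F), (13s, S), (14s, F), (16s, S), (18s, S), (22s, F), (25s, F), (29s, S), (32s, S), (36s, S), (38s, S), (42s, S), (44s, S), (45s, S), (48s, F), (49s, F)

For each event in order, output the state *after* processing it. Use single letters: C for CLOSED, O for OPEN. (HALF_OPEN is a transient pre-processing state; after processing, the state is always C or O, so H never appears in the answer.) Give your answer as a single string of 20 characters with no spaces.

State after each event:
  event#1 t=0s outcome=F: state=CLOSED
  event#2 t=1s outcome=S: state=CLOSED
  event#3 t=4s outcome=F: state=CLOSED
  event#4 t=8s outcome=S: state=CLOSED
  event#5 t=10s outcome=F: state=CLOSED
  event#6 t=13s outcome=S: state=CLOSED
  event#7 t=14s outcome=F: state=CLOSED
  event#8 t=16s outcome=S: state=CLOSED
  event#9 t=18s outcome=S: state=CLOSED
  event#10 t=22s outcome=F: state=CLOSED
  event#11 t=25s outcome=F: state=OPEN
  event#12 t=29s outcome=S: state=CLOSED
  event#13 t=32s outcome=S: state=CLOSED
  event#14 t=36s outcome=S: state=CLOSED
  event#15 t=38s outcome=S: state=CLOSED
  event#16 t=42s outcome=S: state=CLOSED
  event#17 t=44s outcome=S: state=CLOSED
  event#18 t=45s outcome=S: state=CLOSED
  event#19 t=48s outcome=F: state=CLOSED
  event#20 t=49s outcome=F: state=OPEN

Answer: CCCCCCCCCCOCCCCCCCCO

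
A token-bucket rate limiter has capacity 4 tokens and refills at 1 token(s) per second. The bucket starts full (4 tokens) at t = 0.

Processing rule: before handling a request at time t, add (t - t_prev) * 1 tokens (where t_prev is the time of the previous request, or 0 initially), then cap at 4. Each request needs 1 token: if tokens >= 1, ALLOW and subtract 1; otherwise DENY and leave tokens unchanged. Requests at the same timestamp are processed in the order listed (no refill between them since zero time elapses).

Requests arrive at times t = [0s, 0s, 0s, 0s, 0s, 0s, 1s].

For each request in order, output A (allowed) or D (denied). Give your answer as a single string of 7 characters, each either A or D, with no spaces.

Simulating step by step:
  req#1 t=0s: ALLOW
  req#2 t=0s: ALLOW
  req#3 t=0s: ALLOW
  req#4 t=0s: ALLOW
  req#5 t=0s: DENY
  req#6 t=0s: DENY
  req#7 t=1s: ALLOW

Answer: AAAADDA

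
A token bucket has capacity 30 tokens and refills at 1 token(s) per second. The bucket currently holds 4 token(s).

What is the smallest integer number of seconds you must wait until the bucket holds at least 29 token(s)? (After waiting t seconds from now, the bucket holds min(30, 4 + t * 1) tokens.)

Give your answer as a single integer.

Answer: 25

Derivation:
Need 4 + t * 1 >= 29, so t >= 25/1.
Smallest integer t = ceil(25/1) = 25.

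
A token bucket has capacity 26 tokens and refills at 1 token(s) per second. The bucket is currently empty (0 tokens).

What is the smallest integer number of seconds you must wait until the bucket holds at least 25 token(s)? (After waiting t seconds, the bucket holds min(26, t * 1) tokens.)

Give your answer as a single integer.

Answer: 25

Derivation:
Need t * 1 >= 25, so t >= 25/1.
Smallest integer t = ceil(25/1) = 25.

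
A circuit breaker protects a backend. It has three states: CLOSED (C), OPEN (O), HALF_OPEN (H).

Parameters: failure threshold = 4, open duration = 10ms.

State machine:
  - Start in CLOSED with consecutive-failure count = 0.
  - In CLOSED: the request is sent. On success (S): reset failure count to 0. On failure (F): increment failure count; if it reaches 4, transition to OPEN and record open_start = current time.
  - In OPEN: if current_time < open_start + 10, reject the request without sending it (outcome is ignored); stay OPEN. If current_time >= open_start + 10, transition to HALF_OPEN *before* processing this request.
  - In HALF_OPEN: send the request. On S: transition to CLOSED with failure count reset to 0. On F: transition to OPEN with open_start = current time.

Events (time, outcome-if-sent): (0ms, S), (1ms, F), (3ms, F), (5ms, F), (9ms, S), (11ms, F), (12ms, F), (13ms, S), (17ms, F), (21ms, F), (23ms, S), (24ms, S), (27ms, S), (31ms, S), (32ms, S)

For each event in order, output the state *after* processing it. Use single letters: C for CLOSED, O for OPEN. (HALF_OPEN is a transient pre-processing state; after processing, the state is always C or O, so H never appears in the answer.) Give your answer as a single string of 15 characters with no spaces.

Answer: CCCCCCCCCCCCCCC

Derivation:
State after each event:
  event#1 t=0ms outcome=S: state=CLOSED
  event#2 t=1ms outcome=F: state=CLOSED
  event#3 t=3ms outcome=F: state=CLOSED
  event#4 t=5ms outcome=F: state=CLOSED
  event#5 t=9ms outcome=S: state=CLOSED
  event#6 t=11ms outcome=F: state=CLOSED
  event#7 t=12ms outcome=F: state=CLOSED
  event#8 t=13ms outcome=S: state=CLOSED
  event#9 t=17ms outcome=F: state=CLOSED
  event#10 t=21ms outcome=F: state=CLOSED
  event#11 t=23ms outcome=S: state=CLOSED
  event#12 t=24ms outcome=S: state=CLOSED
  event#13 t=27ms outcome=S: state=CLOSED
  event#14 t=31ms outcome=S: state=CLOSED
  event#15 t=32ms outcome=S: state=CLOSED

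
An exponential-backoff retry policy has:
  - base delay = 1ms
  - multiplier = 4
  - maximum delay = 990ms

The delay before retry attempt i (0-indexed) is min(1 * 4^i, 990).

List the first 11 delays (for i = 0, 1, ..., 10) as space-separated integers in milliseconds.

Answer: 1 4 16 64 256 990 990 990 990 990 990

Derivation:
Computing each delay:
  i=0: min(1*4^0, 990) = 1
  i=1: min(1*4^1, 990) = 4
  i=2: min(1*4^2, 990) = 16
  i=3: min(1*4^3, 990) = 64
  i=4: min(1*4^4, 990) = 256
  i=5: min(1*4^5, 990) = 990
  i=6: min(1*4^6, 990) = 990
  i=7: min(1*4^7, 990) = 990
  i=8: min(1*4^8, 990) = 990
  i=9: min(1*4^9, 990) = 990
  i=10: min(1*4^10, 990) = 990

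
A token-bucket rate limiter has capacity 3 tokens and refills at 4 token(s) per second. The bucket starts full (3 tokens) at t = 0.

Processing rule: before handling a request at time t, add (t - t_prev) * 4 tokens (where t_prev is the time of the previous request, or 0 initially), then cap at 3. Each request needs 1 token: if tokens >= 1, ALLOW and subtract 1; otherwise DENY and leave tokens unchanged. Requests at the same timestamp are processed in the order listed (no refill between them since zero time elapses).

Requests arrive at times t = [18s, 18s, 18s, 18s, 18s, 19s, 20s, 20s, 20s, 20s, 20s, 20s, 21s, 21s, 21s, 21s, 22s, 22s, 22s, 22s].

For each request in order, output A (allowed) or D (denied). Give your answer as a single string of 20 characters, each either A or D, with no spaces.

Answer: AAADDAAAADDDAAADAAAD

Derivation:
Simulating step by step:
  req#1 t=18s: ALLOW
  req#2 t=18s: ALLOW
  req#3 t=18s: ALLOW
  req#4 t=18s: DENY
  req#5 t=18s: DENY
  req#6 t=19s: ALLOW
  req#7 t=20s: ALLOW
  req#8 t=20s: ALLOW
  req#9 t=20s: ALLOW
  req#10 t=20s: DENY
  req#11 t=20s: DENY
  req#12 t=20s: DENY
  req#13 t=21s: ALLOW
  req#14 t=21s: ALLOW
  req#15 t=21s: ALLOW
  req#16 t=21s: DENY
  req#17 t=22s: ALLOW
  req#18 t=22s: ALLOW
  req#19 t=22s: ALLOW
  req#20 t=22s: DENY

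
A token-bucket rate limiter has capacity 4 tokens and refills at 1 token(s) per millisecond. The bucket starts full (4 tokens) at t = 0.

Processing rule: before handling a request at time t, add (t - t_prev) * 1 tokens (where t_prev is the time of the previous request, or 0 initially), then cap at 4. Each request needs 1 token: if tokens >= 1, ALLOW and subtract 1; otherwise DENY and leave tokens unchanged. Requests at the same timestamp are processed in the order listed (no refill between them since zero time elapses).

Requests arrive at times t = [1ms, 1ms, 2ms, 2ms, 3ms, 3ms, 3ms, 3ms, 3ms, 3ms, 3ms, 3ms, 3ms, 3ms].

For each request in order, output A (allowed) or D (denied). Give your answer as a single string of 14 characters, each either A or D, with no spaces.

Answer: AAAAAADDDDDDDD

Derivation:
Simulating step by step:
  req#1 t=1ms: ALLOW
  req#2 t=1ms: ALLOW
  req#3 t=2ms: ALLOW
  req#4 t=2ms: ALLOW
  req#5 t=3ms: ALLOW
  req#6 t=3ms: ALLOW
  req#7 t=3ms: DENY
  req#8 t=3ms: DENY
  req#9 t=3ms: DENY
  req#10 t=3ms: DENY
  req#11 t=3ms: DENY
  req#12 t=3ms: DENY
  req#13 t=3ms: DENY
  req#14 t=3ms: DENY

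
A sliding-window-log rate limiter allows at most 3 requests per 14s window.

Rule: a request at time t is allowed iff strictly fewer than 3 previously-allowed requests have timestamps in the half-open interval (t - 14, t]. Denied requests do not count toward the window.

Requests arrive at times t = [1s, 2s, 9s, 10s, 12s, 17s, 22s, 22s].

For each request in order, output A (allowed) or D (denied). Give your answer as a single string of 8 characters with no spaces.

Answer: AAADDAAD

Derivation:
Tracking allowed requests in the window:
  req#1 t=1s: ALLOW
  req#2 t=2s: ALLOW
  req#3 t=9s: ALLOW
  req#4 t=10s: DENY
  req#5 t=12s: DENY
  req#6 t=17s: ALLOW
  req#7 t=22s: ALLOW
  req#8 t=22s: DENY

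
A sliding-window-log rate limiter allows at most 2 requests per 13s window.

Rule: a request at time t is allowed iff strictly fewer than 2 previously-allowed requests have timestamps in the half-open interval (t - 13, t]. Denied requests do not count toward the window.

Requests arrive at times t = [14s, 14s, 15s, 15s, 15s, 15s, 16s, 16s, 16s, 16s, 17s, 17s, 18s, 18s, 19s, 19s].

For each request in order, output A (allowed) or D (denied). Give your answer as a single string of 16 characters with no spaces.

Answer: AADDDDDDDDDDDDDD

Derivation:
Tracking allowed requests in the window:
  req#1 t=14s: ALLOW
  req#2 t=14s: ALLOW
  req#3 t=15s: DENY
  req#4 t=15s: DENY
  req#5 t=15s: DENY
  req#6 t=15s: DENY
  req#7 t=16s: DENY
  req#8 t=16s: DENY
  req#9 t=16s: DENY
  req#10 t=16s: DENY
  req#11 t=17s: DENY
  req#12 t=17s: DENY
  req#13 t=18s: DENY
  req#14 t=18s: DENY
  req#15 t=19s: DENY
  req#16 t=19s: DENY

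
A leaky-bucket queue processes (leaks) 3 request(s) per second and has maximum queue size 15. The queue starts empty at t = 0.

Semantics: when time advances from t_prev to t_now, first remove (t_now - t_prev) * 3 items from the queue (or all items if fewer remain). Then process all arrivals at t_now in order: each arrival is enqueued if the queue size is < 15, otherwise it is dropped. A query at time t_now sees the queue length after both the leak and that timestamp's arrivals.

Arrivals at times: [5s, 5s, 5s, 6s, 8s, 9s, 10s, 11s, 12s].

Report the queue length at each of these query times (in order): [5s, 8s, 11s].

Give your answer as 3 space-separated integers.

Queue lengths at query times:
  query t=5s: backlog = 3
  query t=8s: backlog = 1
  query t=11s: backlog = 1

Answer: 3 1 1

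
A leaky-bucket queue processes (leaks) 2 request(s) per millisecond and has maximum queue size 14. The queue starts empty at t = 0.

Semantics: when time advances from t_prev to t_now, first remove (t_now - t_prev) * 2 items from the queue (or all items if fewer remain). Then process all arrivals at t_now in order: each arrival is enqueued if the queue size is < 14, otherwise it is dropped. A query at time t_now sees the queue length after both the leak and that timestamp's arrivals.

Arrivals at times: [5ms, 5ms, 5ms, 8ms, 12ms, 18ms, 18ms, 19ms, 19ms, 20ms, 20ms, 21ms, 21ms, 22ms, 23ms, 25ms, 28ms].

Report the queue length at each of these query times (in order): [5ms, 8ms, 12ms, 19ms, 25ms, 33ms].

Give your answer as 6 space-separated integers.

Answer: 3 1 1 2 1 0

Derivation:
Queue lengths at query times:
  query t=5ms: backlog = 3
  query t=8ms: backlog = 1
  query t=12ms: backlog = 1
  query t=19ms: backlog = 2
  query t=25ms: backlog = 1
  query t=33ms: backlog = 0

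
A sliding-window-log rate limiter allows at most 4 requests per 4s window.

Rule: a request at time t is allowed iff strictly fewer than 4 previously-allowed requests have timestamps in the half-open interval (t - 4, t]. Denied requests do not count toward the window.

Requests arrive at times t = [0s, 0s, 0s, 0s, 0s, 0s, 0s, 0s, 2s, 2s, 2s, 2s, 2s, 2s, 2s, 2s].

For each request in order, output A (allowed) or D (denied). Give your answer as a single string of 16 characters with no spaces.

Answer: AAAADDDDDDDDDDDD

Derivation:
Tracking allowed requests in the window:
  req#1 t=0s: ALLOW
  req#2 t=0s: ALLOW
  req#3 t=0s: ALLOW
  req#4 t=0s: ALLOW
  req#5 t=0s: DENY
  req#6 t=0s: DENY
  req#7 t=0s: DENY
  req#8 t=0s: DENY
  req#9 t=2s: DENY
  req#10 t=2s: DENY
  req#11 t=2s: DENY
  req#12 t=2s: DENY
  req#13 t=2s: DENY
  req#14 t=2s: DENY
  req#15 t=2s: DENY
  req#16 t=2s: DENY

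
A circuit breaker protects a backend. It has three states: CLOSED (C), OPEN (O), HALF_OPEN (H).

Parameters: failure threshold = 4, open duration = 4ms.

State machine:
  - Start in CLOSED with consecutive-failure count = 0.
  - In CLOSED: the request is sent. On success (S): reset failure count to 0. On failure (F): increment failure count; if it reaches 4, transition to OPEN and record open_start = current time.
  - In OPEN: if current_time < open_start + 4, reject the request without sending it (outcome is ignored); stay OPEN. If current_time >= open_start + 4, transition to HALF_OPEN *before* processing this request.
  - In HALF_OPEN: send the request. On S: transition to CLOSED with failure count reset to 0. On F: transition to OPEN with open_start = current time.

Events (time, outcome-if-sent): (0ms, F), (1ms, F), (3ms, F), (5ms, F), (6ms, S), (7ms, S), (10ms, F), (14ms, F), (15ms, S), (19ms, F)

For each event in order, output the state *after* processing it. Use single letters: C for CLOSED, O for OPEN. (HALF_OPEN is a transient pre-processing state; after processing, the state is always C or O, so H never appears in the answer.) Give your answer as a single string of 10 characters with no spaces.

State after each event:
  event#1 t=0ms outcome=F: state=CLOSED
  event#2 t=1ms outcome=F: state=CLOSED
  event#3 t=3ms outcome=F: state=CLOSED
  event#4 t=5ms outcome=F: state=OPEN
  event#5 t=6ms outcome=S: state=OPEN
  event#6 t=7ms outcome=S: state=OPEN
  event#7 t=10ms outcome=F: state=OPEN
  event#8 t=14ms outcome=F: state=OPEN
  event#9 t=15ms outcome=S: state=OPEN
  event#10 t=19ms outcome=F: state=OPEN

Answer: CCCOOOOOOO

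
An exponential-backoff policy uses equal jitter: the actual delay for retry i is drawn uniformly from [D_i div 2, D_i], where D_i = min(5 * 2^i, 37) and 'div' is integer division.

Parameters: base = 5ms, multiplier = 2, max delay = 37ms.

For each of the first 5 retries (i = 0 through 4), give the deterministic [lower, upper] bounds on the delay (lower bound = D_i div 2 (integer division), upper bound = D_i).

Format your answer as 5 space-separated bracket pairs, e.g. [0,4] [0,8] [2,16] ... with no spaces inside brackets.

Answer: [2,5] [5,10] [10,20] [18,37] [18,37]

Derivation:
Computing bounds per retry:
  i=0: D_i=min(5*2^0,37)=5, bounds=[2,5]
  i=1: D_i=min(5*2^1,37)=10, bounds=[5,10]
  i=2: D_i=min(5*2^2,37)=20, bounds=[10,20]
  i=3: D_i=min(5*2^3,37)=37, bounds=[18,37]
  i=4: D_i=min(5*2^4,37)=37, bounds=[18,37]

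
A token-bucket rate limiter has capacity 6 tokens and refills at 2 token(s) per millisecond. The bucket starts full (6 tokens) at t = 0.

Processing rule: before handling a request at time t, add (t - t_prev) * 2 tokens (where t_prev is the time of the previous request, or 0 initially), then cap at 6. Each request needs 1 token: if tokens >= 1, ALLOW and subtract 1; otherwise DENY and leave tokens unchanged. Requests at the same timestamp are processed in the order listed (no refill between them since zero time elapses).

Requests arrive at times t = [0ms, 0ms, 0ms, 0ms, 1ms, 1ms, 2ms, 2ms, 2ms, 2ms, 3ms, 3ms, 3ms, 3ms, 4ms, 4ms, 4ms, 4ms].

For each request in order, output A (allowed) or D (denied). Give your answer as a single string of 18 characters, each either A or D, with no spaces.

Answer: AAAAAAAAAAAADDAADD

Derivation:
Simulating step by step:
  req#1 t=0ms: ALLOW
  req#2 t=0ms: ALLOW
  req#3 t=0ms: ALLOW
  req#4 t=0ms: ALLOW
  req#5 t=1ms: ALLOW
  req#6 t=1ms: ALLOW
  req#7 t=2ms: ALLOW
  req#8 t=2ms: ALLOW
  req#9 t=2ms: ALLOW
  req#10 t=2ms: ALLOW
  req#11 t=3ms: ALLOW
  req#12 t=3ms: ALLOW
  req#13 t=3ms: DENY
  req#14 t=3ms: DENY
  req#15 t=4ms: ALLOW
  req#16 t=4ms: ALLOW
  req#17 t=4ms: DENY
  req#18 t=4ms: DENY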